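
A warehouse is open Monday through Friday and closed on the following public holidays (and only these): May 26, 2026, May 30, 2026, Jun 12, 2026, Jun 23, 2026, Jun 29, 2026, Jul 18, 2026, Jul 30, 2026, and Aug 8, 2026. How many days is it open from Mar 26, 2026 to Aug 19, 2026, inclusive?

100 working days

Mar 26, 2026 is a Thursday.
That's 147 days from start to end, counting both.
147 = 7 × 21, so the span is exactly 21 full weeks.
Each full week contributes 5 weekdays (Mon–Fri): 21 × 5 = 105.
Total: 105.
Holidays: May 26, 2026 (Tue); May 30, 2026 (Sat); Jun 12, 2026 (Fri); Jun 23, 2026 (Tue); Jun 29, 2026 (Mon); Jul 18, 2026 (Sat); Jul 30, 2026 (Thu); Aug 8, 2026 (Sat).
5 of the 8 holidays fall on weekdays; the rest are weekends and were already excluded.
Business days: 105 − 5 = 100.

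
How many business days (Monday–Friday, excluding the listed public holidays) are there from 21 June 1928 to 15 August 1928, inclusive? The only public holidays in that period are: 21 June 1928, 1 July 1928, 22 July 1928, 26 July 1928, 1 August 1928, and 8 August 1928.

36 business days

21 June 1928 is a Thursday.
That's 56 days from start to end, counting both.
56 = 7 × 8, so the span is exactly 8 full weeks.
Each full week contributes 5 weekdays (Mon–Fri): 8 × 5 = 40.
Total: 40.
Holidays: 21 June 1928 (Thu); 1 July 1928 (Sun); 22 July 1928 (Sun); 26 July 1928 (Thu); 1 August 1928 (Wed); 8 August 1928 (Wed).
4 of the 6 holidays fall on weekdays; the rest are weekends and were already excluded.
Business days: 40 − 4 = 36.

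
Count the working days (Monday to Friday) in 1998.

1998-01-01 is a Thursday.
That's 365 days from start to end, counting both.
365 = 7 × 52 + 1, so there are 52 full weeks plus 1 extra day.
Each full week contributes 5 weekdays (Mon–Fri): 52 × 5 = 260.
The 1 extra day is Thu — 1 of them qualifies.
Total: 260 + 1 = 261.

261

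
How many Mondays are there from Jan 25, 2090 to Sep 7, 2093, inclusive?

189

Jan 25, 2090 is a Wednesday.
The range spans 1322 days (inclusive of both endpoints).
1322 = 7 × 188 + 6, so there are 188 full weeks plus 6 extra days.
Each full week contributes one Monday: 188 so far.
The 6 extra days are Wednesday, Thursday, Friday, Saturday, Sunday, Monday — 1 of them qualifies.
Total: 188 + 1 = 189.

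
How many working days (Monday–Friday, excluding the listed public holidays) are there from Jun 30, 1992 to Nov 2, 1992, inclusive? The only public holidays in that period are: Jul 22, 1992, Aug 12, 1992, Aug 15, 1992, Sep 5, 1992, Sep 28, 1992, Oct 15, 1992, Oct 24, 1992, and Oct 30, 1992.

85

Jun 30, 1992 is a Tuesday.
That's 126 days from start to end, counting both.
126 = 7 × 18, so the span is exactly 18 full weeks.
Each full week contributes 5 weekdays (Mon–Fri): 18 × 5 = 90.
Total: 90.
Holidays: Jul 22, 1992 (Wed); Aug 12, 1992 (Wed); Aug 15, 1992 (Sat); Sep 5, 1992 (Sat); Sep 28, 1992 (Mon); Oct 15, 1992 (Thu); Oct 24, 1992 (Sat); Oct 30, 1992 (Fri).
5 of the 8 holidays fall on weekdays; the rest are weekends and were already excluded.
Business days: 90 − 5 = 85.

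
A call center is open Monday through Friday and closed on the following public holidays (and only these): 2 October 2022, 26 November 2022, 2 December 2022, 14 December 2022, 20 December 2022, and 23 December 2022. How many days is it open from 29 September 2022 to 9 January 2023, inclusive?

29 September 2022 is a Thursday.
From 29 September 2022 to 9 January 2023 is 103 days inclusive.
103 = 7 × 14 + 5, so there are 14 full weeks plus 5 extra days.
Each full week contributes 5 weekdays (Mon–Fri): 14 × 5 = 70.
The 5 extra days are Thu, Fri, Sat, Sun, Mon — 3 of them qualify.
Total: 70 + 3 = 73.
Holidays: 2 October 2022 (Sun); 26 November 2022 (Sat); 2 December 2022 (Fri); 14 December 2022 (Wed); 20 December 2022 (Tue); 23 December 2022 (Fri).
4 of the 6 holidays fall on weekdays; the rest are weekends and were already excluded.
Business days: 73 − 4 = 69.

69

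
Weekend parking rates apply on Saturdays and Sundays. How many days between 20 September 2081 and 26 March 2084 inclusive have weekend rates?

264

20 September 2081 is a Saturday.
The range spans 919 days (inclusive of both endpoints).
919 = 7 × 131 + 2, so there are 131 full weeks plus 2 extra days.
Each full week contributes 2 weekend days (Sat, Sun): 131 × 2 = 262.
The 2 extra days are Saturday, Sunday — 2 of them qualify.
Total: 262 + 2 = 264.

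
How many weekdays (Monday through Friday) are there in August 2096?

23 weekdays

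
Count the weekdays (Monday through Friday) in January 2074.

2074-01-01 is a Monday.
From 2074-01-01 to 2074-01-31 is 31 days inclusive.
31 = 7 × 4 + 3, so there are 4 full weeks plus 3 extra days.
Each full week contributes 5 weekdays (Mon–Fri): 4 × 5 = 20.
The 3 extra days are Monday, Tuesday, Wednesday — 3 of them qualify.
Total: 20 + 3 = 23.

23 weekdays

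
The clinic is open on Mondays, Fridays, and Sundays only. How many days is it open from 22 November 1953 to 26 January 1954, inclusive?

29

22 November 1953 is a Sunday.
The range spans 66 days (inclusive of both endpoints).
66 = 7 × 9 + 3, so there are 9 full weeks plus 3 extra days.
Each full week contributes 3 days from the set (Mon, Fri, Sun): 9 × 3 = 27.
The 3 extra days are Sunday, Monday, Tuesday — 2 of them qualify.
Total: 27 + 2 = 29.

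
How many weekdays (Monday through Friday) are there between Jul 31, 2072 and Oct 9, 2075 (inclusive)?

Jul 31, 2072 is a Sunday.
That's 1166 days from start to end, counting both.
1166 = 7 × 166 + 4, so there are 166 full weeks plus 4 extra days.
Each full week contributes 5 weekdays (Mon–Fri): 166 × 5 = 830.
The 4 extra days are Sunday, Monday, Tuesday, Wednesday — 3 of them qualify.
Total: 830 + 3 = 833.

833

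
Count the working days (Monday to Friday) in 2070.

261

2070-01-01 is a Wednesday.
The range spans 365 days (inclusive of both endpoints).
365 = 7 × 52 + 1, so there are 52 full weeks plus 1 extra day.
Each full week contributes 5 weekdays (Mon–Fri): 52 × 5 = 260.
The 1 extra day is Wednesday — 1 of them qualifies.
Total: 260 + 1 = 261.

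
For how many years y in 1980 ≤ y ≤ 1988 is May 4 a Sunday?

Day of week of May 4 in each year:
1980: Sun ✓, 1981: Mon, 1982: Tue, 1983: Wed, 1984: Fri, 1985: Sat, 1986: Sun ✓, 1987: Mon, 1988: Wed
Sundays: 1980, 1986.

2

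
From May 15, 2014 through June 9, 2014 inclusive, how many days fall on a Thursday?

4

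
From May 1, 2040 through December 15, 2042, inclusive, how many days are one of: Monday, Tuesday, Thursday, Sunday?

548

May 1, 2040 is a Tuesday.
From May 1, 2040 to December 15, 2042 is 959 days inclusive.
959 = 7 × 137, so the span is exactly 137 full weeks.
Each full week contributes 4 days from the set (Mon, Tue, Thu, Sun): 137 × 4 = 548.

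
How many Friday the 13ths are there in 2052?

The 13th falls on a Friday when the month's 13th has weekday Fri.
Jan 13 is Sat; Feb 13 is Tue; Mar 13 is Wed; Apr 13 is Sat; May 13 is Mon; Jun 13 is Thu; Jul 13 is Sat; Aug 13 is Tue; Sep 13 is Fri ✓; Oct 13 is Sun; Nov 13 is Wed; Dec 13 is Fri ✓.
Friday the 13ths: Sep, Dec.

2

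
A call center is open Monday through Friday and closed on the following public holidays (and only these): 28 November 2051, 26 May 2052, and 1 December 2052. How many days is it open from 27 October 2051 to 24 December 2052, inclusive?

302 business days

27 October 2051 is a Friday.
That's 425 days from start to end, counting both.
425 = 7 × 60 + 5, so there are 60 full weeks plus 5 extra days.
Each full week contributes 5 weekdays (Mon–Fri): 60 × 5 = 300.
The 5 extra days are Fri, Sat, Sun, Mon, Tue — 3 of them qualify.
Total: 300 + 3 = 303.
Holidays: 28 November 2051 (Tue); 26 May 2052 (Sun); 1 December 2052 (Sun).
1 of the 3 holidays fall on weekdays; the rest are weekends and were already excluded.
Business days: 303 − 1 = 302.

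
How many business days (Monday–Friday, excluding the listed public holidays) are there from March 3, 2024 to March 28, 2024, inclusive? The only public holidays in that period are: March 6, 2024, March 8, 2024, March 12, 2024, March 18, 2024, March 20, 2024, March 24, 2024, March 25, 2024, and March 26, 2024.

12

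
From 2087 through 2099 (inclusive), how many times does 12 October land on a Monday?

2

Day of week of October 12 in each year:
2087: Sun, 2088: Tue, 2089: Wed, 2090: Thu, 2091: Fri, 2092: Sun, 2093: Mon ✓, 2094: Tue, 2095: Wed, 2096: Fri, 2097: Sat, 2098: Sun, 2099: Mon ✓
Mondays: 2093, 2099.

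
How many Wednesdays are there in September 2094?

5

2094-09-01 is a Wednesday.
From 2094-09-01 to 2094-09-30 is 30 days inclusive.
30 = 7 × 4 + 2, so there are 4 full weeks plus 2 extra days.
Each full week contributes one Wednesday: 4 so far.
The 2 extra days are Wednesday, Thursday — 1 of them qualifies.
Total: 4 + 1 = 5.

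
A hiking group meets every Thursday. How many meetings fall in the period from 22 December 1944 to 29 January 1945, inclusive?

22 December 1944 is a Friday.
The range spans 39 days (inclusive of both endpoints).
39 = 7 × 5 + 4, so there are 5 full weeks plus 4 extra days.
Each full week contributes one Thursday: 5 so far.
The 4 extra days are Fri, Sat, Sun, Mon — none qualify.
Total: 5 + 0 = 5.

5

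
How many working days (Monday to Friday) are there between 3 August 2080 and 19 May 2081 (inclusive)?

3 August 2080 is a Saturday.
From 3 August 2080 to 19 May 2081 is 290 days inclusive.
290 = 7 × 41 + 3, so there are 41 full weeks plus 3 extra days.
Each full week contributes 5 weekdays (Mon–Fri): 41 × 5 = 205.
The 3 extra days are Saturday, Sunday, Monday — 1 of them qualifies.
Total: 205 + 1 = 206.

206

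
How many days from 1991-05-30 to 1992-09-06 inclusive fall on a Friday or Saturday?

134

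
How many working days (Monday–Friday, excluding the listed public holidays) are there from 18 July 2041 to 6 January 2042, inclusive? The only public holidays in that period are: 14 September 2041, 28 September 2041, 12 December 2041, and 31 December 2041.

121

18 July 2041 is a Thursday.
The range spans 173 days (inclusive of both endpoints).
173 = 7 × 24 + 5, so there are 24 full weeks plus 5 extra days.
Each full week contributes 5 weekdays (Mon–Fri): 24 × 5 = 120.
The 5 extra days are Thu, Fri, Sat, Sun, Mon — 3 of them qualify.
Total: 120 + 3 = 123.
Holidays: 14 September 2041 (Sat); 28 September 2041 (Sat); 12 December 2041 (Thu); 31 December 2041 (Tue).
2 of the 4 holidays fall on weekdays; the rest are weekends and were already excluded.
Business days: 123 − 2 = 121.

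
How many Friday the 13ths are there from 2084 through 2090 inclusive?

11

Friday-the-13ths by year:
2084: Oct
2085: Apr, Jul
2086: Sep, Dec
2087: Jun
2088: Feb, Aug
2089: May
2090: Jan, Oct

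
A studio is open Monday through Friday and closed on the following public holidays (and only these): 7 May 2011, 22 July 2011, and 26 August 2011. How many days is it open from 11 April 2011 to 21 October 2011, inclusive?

11 April 2011 is a Monday.
That's 194 days from start to end, counting both.
194 = 7 × 27 + 5, so there are 27 full weeks plus 5 extra days.
Each full week contributes 5 weekdays (Mon–Fri): 27 × 5 = 135.
The 5 extra days are Mon, Tue, Wed, Thu, Fri — 5 of them qualify.
Total: 135 + 5 = 140.
Holidays: 7 May 2011 (Sat); 22 July 2011 (Fri); 26 August 2011 (Fri).
2 of the 3 holidays fall on weekdays; the rest are weekends and were already excluded.
Business days: 140 − 2 = 138.

138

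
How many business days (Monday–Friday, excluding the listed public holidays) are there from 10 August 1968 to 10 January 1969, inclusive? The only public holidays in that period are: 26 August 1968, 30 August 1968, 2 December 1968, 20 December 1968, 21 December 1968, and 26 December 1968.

105

10 August 1968 is a Saturday.
From 10 August 1968 to 10 January 1969 is 154 days inclusive.
154 = 7 × 22, so the span is exactly 22 full weeks.
Each full week contributes 5 weekdays (Mon–Fri): 22 × 5 = 110.
Holidays: 26 August 1968 (Mon); 30 August 1968 (Fri); 2 December 1968 (Mon); 20 December 1968 (Fri); 21 December 1968 (Sat); 26 December 1968 (Thu).
5 of the 6 holidays fall on weekdays; the rest are weekends and were already excluded.
Business days: 110 − 5 = 105.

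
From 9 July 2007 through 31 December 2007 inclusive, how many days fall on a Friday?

9 July 2007 is a Monday.
The range spans 176 days (inclusive of both endpoints).
176 = 7 × 25 + 1, so there are 25 full weeks plus 1 extra day.
Each full week contributes one Friday: 25 so far.
The 1 extra day is Mon — none qualify.
Total: 25 + 0 = 25.

25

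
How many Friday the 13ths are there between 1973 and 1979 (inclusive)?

12

Friday-the-13ths by year:
1973: Apr, Jul
1974: Sep, Dec
1975: Jun
1976: Feb, Aug
1977: May
1978: Jan, Oct
1979: Apr, Jul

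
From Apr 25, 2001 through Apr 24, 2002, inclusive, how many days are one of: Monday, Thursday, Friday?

156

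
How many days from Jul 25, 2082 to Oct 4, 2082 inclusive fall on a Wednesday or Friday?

Jul 25, 2082 is a Saturday.
That's 72 days from start to end, counting both.
72 = 7 × 10 + 2, so there are 10 full weeks plus 2 extra days.
Each full week contributes 2 days from the set (Wed, Fri): 10 × 2 = 20.
The 2 extra days are Saturday, Sunday — none qualify.
Total: 20 + 0 = 20.

20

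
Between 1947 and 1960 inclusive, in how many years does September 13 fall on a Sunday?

Day of week of September 13 in each year:
1947: Sat, 1948: Mon, 1949: Tue, 1950: Wed, 1951: Thu, 1952: Sat, 1953: Sun ✓, 1954: Mon, 1955: Tue, 1956: Thu, 1957: Fri, 1958: Sat, 1959: Sun ✓, 1960: Tue
Sundays: 1953, 1959.

2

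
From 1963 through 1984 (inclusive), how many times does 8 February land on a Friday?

3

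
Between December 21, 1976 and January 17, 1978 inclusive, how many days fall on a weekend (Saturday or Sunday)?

December 21, 1976 is a Tuesday.
From December 21, 1976 to January 17, 1978 is 393 days inclusive.
393 = 7 × 56 + 1, so there are 56 full weeks plus 1 extra day.
Each full week contributes 2 weekend days (Sat, Sun): 56 × 2 = 112.
The 1 extra day is Tuesday — none qualify.
Total: 112 + 0 = 112.

112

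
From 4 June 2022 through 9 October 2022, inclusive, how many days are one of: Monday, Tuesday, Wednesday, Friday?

72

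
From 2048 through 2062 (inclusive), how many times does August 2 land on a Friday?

2

Day of week of August 2 in each year:
2048: Sun, 2049: Mon, 2050: Tue, 2051: Wed, 2052: Fri ✓, 2053: Sat, 2054: Sun, 2055: Mon, 2056: Wed, 2057: Thu, 2058: Fri ✓, 2059: Sat, 2060: Mon, 2061: Tue, 2062: Wed
Fridays: 2052, 2058.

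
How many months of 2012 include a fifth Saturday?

4

A month has five Saturdays exactly when Saturday falls within its first (length − 28) days.
Jan: 31 days, starts Sun → 5 of Sun, Mon, Tue
Feb: 29 days, starts Wed → 5 of Wed
Mar: 31 days, starts Thu → 5 of Thu, Fri, Sat ✓
Apr: 30 days, starts Sun → 5 of Sun, Mon
May: 31 days, starts Tue → 5 of Tue, Wed, Thu
Jun: 30 days, starts Fri → 5 of Fri, Sat ✓
Jul: 31 days, starts Sun → 5 of Sun, Mon, Tue
Aug: 31 days, starts Wed → 5 of Wed, Thu, Fri
Sep: 30 days, starts Sat → 5 of Sat, Sun ✓
Oct: 31 days, starts Mon → 5 of Mon, Tue, Wed
Nov: 30 days, starts Thu → 5 of Thu, Fri
Dec: 31 days, starts Sat → 5 of Sat, Sun, Mon ✓
Months with five Saturdays: Mar, Jun, Sep, Dec.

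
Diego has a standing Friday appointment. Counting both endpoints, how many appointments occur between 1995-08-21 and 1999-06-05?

198

1995-08-21 is a Monday.
That's 1385 days from start to end, counting both.
1385 = 7 × 197 + 6, so there are 197 full weeks plus 6 extra days.
Each full week contributes one Friday: 197 so far.
The 6 extra days are Monday, Tuesday, Wednesday, Thursday, Friday, Saturday — 1 of them qualifies.
Total: 197 + 1 = 198.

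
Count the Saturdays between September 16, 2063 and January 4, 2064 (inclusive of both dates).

15 Saturdays

September 16, 2063 is a Sunday.
From September 16, 2063 to January 4, 2064 is 111 days inclusive.
111 = 7 × 15 + 6, so there are 15 full weeks plus 6 extra days.
Each full week contributes one Saturday: 15 so far.
The 6 extra days are Sunday, Monday, Tuesday, Wednesday, Thursday, Friday — none qualify.
Total: 15 + 0 = 15.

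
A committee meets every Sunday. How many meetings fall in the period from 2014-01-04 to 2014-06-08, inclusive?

23 Sundays

2014-01-04 is a Saturday.
From 2014-01-04 to 2014-06-08 is 156 days inclusive.
156 = 7 × 22 + 2, so there are 22 full weeks plus 2 extra days.
Each full week contributes one Sunday: 22 so far.
The 2 extra days are Sat, Sun — 1 of them qualifies.
Total: 22 + 1 = 23.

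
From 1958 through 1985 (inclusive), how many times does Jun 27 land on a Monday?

Day of week of June 27 in each year:
1958: Fri, 1959: Sat, 1960: Mon ✓, 1961: Tue, 1962: Wed, 1963: Thu, 1964: Sat, 1965: Sun, 1966: Mon ✓, 1967: Tue, 1968: Thu, 1969: Fri, 1970: Sat, 1971: Sun, 1972: Tue, 1973: Wed, 1974: Thu, 1975: Fri, 1976: Sun, 1977: Mon ✓, 1978: Tue, 1979: Wed, 1980: Fri, 1981: Sat, 1982: Sun, 1983: Mon ✓, 1984: Wed, 1985: Thu
Mondays: 1960, 1966, 1977, 1983.

4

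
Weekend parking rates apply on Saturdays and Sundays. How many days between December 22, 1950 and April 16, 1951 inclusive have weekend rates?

December 22, 1950 is a Friday.
The range spans 116 days (inclusive of both endpoints).
116 = 7 × 16 + 4, so there are 16 full weeks plus 4 extra days.
Each full week contributes 2 weekend days (Sat, Sun): 16 × 2 = 32.
The 4 extra days are Fri, Sat, Sun, Mon — 2 of them qualify.
Total: 32 + 2 = 34.

34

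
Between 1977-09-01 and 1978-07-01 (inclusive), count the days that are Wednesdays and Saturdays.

1977-09-01 is a Thursday.
That's 304 days from start to end, counting both.
304 = 7 × 43 + 3, so there are 43 full weeks plus 3 extra days.
Each full week contributes 2 days from the set (Wed, Sat): 43 × 2 = 86.
The 3 extra days are Thu, Fri, Sat — 1 of them qualifies.
Total: 86 + 1 = 87.

87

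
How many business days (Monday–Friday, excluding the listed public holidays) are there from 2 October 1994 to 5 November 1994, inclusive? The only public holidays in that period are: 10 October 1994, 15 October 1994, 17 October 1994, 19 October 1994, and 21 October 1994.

2 October 1994 is a Sunday.
The range spans 35 days (inclusive of both endpoints).
35 = 7 × 5, so the span is exactly 5 full weeks.
Each full week contributes 5 weekdays (Mon–Fri): 5 × 5 = 25.
Holidays: 10 October 1994 (Mon); 15 October 1994 (Sat); 17 October 1994 (Mon); 19 October 1994 (Wed); 21 October 1994 (Fri).
4 of the 5 holidays fall on weekdays; the rest are weekends and were already excluded.
Business days: 25 − 4 = 21.

21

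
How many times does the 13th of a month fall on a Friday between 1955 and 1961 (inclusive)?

Friday-the-13ths by year:
1955: May
1956: Jan, Apr, Jul
1957: Sep, Dec
1958: Jun
1959: Feb, Mar, Nov
1960: May
1961: Jan, Oct

13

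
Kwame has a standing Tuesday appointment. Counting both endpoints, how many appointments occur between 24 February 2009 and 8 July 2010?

72 Tuesdays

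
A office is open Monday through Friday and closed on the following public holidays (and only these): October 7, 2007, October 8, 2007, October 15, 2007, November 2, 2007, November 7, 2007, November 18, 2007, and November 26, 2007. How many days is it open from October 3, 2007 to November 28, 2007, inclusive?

36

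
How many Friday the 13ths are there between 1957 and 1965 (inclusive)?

16

Friday-the-13ths by year:
1957: Sep, Dec
1958: Jun
1959: Feb, Mar, Nov
1960: May
1961: Jan, Oct
1962: Apr, Jul
1963: Sep, Dec
1964: Mar, Nov
1965: Aug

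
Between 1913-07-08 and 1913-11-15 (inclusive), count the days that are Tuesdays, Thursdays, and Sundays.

56

1913-07-08 is a Tuesday.
That's 131 days from start to end, counting both.
131 = 7 × 18 + 5, so there are 18 full weeks plus 5 extra days.
Each full week contributes 3 days from the set (Tue, Thu, Sun): 18 × 3 = 54.
The 5 extra days are Tue, Wed, Thu, Fri, Sat — 2 of them qualify.
Total: 54 + 2 = 56.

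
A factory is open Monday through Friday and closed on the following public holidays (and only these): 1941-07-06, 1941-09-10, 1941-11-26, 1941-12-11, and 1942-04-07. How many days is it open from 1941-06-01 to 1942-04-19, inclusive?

1941-06-01 is a Sunday.
That's 323 days from start to end, counting both.
323 = 7 × 46 + 1, so there are 46 full weeks plus 1 extra day.
Each full week contributes 5 weekdays (Mon–Fri): 46 × 5 = 230.
The 1 extra day is Sunday — none qualify.
Total: 230 + 0 = 230.
Holidays: 1941-07-06 (Sun); 1941-09-10 (Wed); 1941-11-26 (Wed); 1941-12-11 (Thu); 1942-04-07 (Tue).
4 of the 5 holidays fall on weekdays; the rest are weekends and were already excluded.
Business days: 230 − 4 = 226.

226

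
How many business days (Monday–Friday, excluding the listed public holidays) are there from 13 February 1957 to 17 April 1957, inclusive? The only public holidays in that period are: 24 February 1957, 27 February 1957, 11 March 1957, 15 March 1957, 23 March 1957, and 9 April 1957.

13 February 1957 is a Wednesday.
From 13 February 1957 to 17 April 1957 is 64 days inclusive.
64 = 7 × 9 + 1, so there are 9 full weeks plus 1 extra day.
Each full week contributes 5 weekdays (Mon–Fri): 9 × 5 = 45.
The 1 extra day is Wednesday — 1 of them qualifies.
Total: 45 + 1 = 46.
Holidays: 24 February 1957 (Sun); 27 February 1957 (Wed); 11 March 1957 (Mon); 15 March 1957 (Fri); 23 March 1957 (Sat); 9 April 1957 (Tue).
4 of the 6 holidays fall on weekdays; the rest are weekends and were already excluded.
Business days: 46 − 4 = 42.

42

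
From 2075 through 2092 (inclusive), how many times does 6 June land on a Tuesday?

3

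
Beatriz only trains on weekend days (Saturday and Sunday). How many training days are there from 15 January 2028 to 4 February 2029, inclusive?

15 January 2028 is a Saturday.
The range spans 387 days (inclusive of both endpoints).
387 = 7 × 55 + 2, so there are 55 full weeks plus 2 extra days.
Each full week contributes 2 weekend days (Sat, Sun): 55 × 2 = 110.
The 2 extra days are Sat, Sun — 2 of them qualify.
Total: 110 + 2 = 112.

112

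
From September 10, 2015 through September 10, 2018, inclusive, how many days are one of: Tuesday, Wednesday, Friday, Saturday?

626

September 10, 2015 is a Thursday.
The range spans 1097 days (inclusive of both endpoints).
1097 = 7 × 156 + 5, so there are 156 full weeks plus 5 extra days.
Each full week contributes 4 days from the set (Tue, Wed, Fri, Sat): 156 × 4 = 624.
The 5 extra days are Thu, Fri, Sat, Sun, Mon — 2 of them qualify.
Total: 624 + 2 = 626.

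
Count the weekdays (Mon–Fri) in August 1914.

21 weekdays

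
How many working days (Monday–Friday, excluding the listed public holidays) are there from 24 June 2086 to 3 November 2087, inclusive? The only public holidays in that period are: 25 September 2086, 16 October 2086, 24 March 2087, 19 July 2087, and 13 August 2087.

24 June 2086 is a Monday.
From 24 June 2086 to 3 November 2087 is 498 days inclusive.
498 = 7 × 71 + 1, so there are 71 full weeks plus 1 extra day.
Each full week contributes 5 weekdays (Mon–Fri): 71 × 5 = 355.
The 1 extra day is Monday — 1 of them qualifies.
Total: 355 + 1 = 356.
Holidays: 25 September 2086 (Wed); 16 October 2086 (Wed); 24 March 2087 (Mon); 19 July 2087 (Sat); 13 August 2087 (Wed).
4 of the 5 holidays fall on weekdays; the rest are weekends and were already excluded.
Business days: 356 − 4 = 352.

352 working days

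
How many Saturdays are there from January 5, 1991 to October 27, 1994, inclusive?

199 Saturdays

January 5, 1991 is a Saturday.
The range spans 1392 days (inclusive of both endpoints).
1392 = 7 × 198 + 6, so there are 198 full weeks plus 6 extra days.
Each full week contributes one Saturday: 198 so far.
The 6 extra days are Saturday, Sunday, Monday, Tuesday, Wednesday, Thursday — 1 of them qualifies.
Total: 198 + 1 = 199.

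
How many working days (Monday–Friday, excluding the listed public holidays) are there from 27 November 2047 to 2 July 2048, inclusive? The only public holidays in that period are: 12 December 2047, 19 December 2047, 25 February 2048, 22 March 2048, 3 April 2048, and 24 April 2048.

27 November 2047 is a Wednesday.
That's 219 days from start to end, counting both.
219 = 7 × 31 + 2, so there are 31 full weeks plus 2 extra days.
Each full week contributes 5 weekdays (Mon–Fri): 31 × 5 = 155.
The 2 extra days are Wednesday, Thursday — 2 of them qualify.
Total: 155 + 2 = 157.
Holidays: 12 December 2047 (Thu); 19 December 2047 (Thu); 25 February 2048 (Tue); 22 March 2048 (Sun); 3 April 2048 (Fri); 24 April 2048 (Fri).
5 of the 6 holidays fall on weekdays; the rest are weekends and were already excluded.
Business days: 157 − 5 = 152.

152 working days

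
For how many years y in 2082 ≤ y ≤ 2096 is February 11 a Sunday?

2

Day of week of February 11 in each year:
2082: Wed, 2083: Thu, 2084: Fri, 2085: Sun ✓, 2086: Mon, 2087: Tue, 2088: Wed, 2089: Fri, 2090: Sat, 2091: Sun ✓, 2092: Mon, 2093: Wed, 2094: Thu, 2095: Fri, 2096: Sat
Sundays: 2085, 2091.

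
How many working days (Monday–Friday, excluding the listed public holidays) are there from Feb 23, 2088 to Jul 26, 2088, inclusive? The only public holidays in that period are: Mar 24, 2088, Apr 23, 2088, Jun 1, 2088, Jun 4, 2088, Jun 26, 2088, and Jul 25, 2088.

107 working days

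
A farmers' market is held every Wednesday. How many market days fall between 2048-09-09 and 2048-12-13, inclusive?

14

2048-09-09 is a Wednesday.
The range spans 96 days (inclusive of both endpoints).
96 = 7 × 13 + 5, so there are 13 full weeks plus 5 extra days.
Each full week contributes one Wednesday: 13 so far.
The 5 extra days are Wednesday, Thursday, Friday, Saturday, Sunday — 1 of them qualifies.
Total: 13 + 1 = 14.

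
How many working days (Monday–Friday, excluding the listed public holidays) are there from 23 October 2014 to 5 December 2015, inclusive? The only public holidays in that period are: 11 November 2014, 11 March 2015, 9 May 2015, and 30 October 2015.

23 October 2014 is a Thursday.
The range spans 409 days (inclusive of both endpoints).
409 = 7 × 58 + 3, so there are 58 full weeks plus 3 extra days.
Each full week contributes 5 weekdays (Mon–Fri): 58 × 5 = 290.
The 3 extra days are Thu, Fri, Sat — 2 of them qualify.
Total: 290 + 2 = 292.
Holidays: 11 November 2014 (Tue); 11 March 2015 (Wed); 9 May 2015 (Sat); 30 October 2015 (Fri).
3 of the 4 holidays fall on weekdays; the rest are weekends and were already excluded.
Business days: 292 − 3 = 289.

289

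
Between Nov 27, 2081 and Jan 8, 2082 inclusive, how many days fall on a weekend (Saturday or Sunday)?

Nov 27, 2081 is a Thursday.
The range spans 43 days (inclusive of both endpoints).
43 = 7 × 6 + 1, so there are 6 full weeks plus 1 extra day.
Each full week contributes 2 weekend days (Sat, Sun): 6 × 2 = 12.
The 1 extra day is Thursday — none qualify.
Total: 12 + 0 = 12.

12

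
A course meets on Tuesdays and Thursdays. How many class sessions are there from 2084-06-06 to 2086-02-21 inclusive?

2084-06-06 is a Tuesday.
That's 626 days from start to end, counting both.
626 = 7 × 89 + 3, so there are 89 full weeks plus 3 extra days.
Each full week contributes 2 days from the set (Tue, Thu): 89 × 2 = 178.
The 3 extra days are Tue, Wed, Thu — 2 of them qualify.
Total: 178 + 2 = 180.

180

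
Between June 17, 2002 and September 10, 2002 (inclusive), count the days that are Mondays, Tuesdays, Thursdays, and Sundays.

June 17, 2002 is a Monday.
The range spans 86 days (inclusive of both endpoints).
86 = 7 × 12 + 2, so there are 12 full weeks plus 2 extra days.
Each full week contributes 4 days from the set (Mon, Tue, Thu, Sun): 12 × 4 = 48.
The 2 extra days are Monday, Tuesday — 2 of them qualify.
Total: 48 + 2 = 50.

50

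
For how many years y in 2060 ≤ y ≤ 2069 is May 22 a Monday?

Day of week of May 22 in each year:
2060: Sat, 2061: Sun, 2062: Mon ✓, 2063: Tue, 2064: Thu, 2065: Fri, 2066: Sat, 2067: Sun, 2068: Tue, 2069: Wed
Mondays: 2062.

1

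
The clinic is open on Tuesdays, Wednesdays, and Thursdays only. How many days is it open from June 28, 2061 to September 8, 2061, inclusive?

June 28, 2061 is a Tuesday.
From June 28, 2061 to September 8, 2061 is 73 days inclusive.
73 = 7 × 10 + 3, so there are 10 full weeks plus 3 extra days.
Each full week contributes 3 days from the set (Tue, Wed, Thu): 10 × 3 = 30.
The 3 extra days are Tue, Wed, Thu — 3 of them qualify.
Total: 30 + 3 = 33.

33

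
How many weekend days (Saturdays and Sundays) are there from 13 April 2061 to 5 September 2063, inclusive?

250

13 April 2061 is a Wednesday.
The range spans 876 days (inclusive of both endpoints).
876 = 7 × 125 + 1, so there are 125 full weeks plus 1 extra day.
Each full week contributes 2 weekend days (Sat, Sun): 125 × 2 = 250.
The 1 extra day is Wednesday — none qualify.
Total: 250 + 0 = 250.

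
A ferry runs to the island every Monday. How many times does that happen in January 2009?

4

January 1, 2009 is a Thursday.
The range spans 31 days (inclusive of both endpoints).
31 = 7 × 4 + 3, so there are 4 full weeks plus 3 extra days.
Each full week contributes one Monday: 4 so far.
The 3 extra days are Thursday, Friday, Saturday — none qualify.
Total: 4 + 0 = 4.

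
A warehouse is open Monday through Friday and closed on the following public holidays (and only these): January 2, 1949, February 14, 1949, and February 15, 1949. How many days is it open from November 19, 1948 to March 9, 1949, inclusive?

November 19, 1948 is a Friday.
From November 19, 1948 to March 9, 1949 is 111 days inclusive.
111 = 7 × 15 + 6, so there are 15 full weeks plus 6 extra days.
Each full week contributes 5 weekdays (Mon–Fri): 15 × 5 = 75.
The 6 extra days are Fri, Sat, Sun, Mon, Tue, Wed — 4 of them qualify.
Total: 75 + 4 = 79.
Holidays: January 2, 1949 (Sun); February 14, 1949 (Mon); February 15, 1949 (Tue).
2 of the 3 holidays fall on weekdays; the rest are weekends and were already excluded.
Business days: 79 − 2 = 77.

77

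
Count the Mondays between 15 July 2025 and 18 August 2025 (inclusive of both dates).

5 Mondays

15 July 2025 is a Tuesday.
The range spans 35 days (inclusive of both endpoints).
35 = 7 × 5, so the span is exactly 5 full weeks.
Each full week contributes one Monday: 5 so far.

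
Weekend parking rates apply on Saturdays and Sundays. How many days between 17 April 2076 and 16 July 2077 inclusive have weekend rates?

17 April 2076 is a Friday.
The range spans 456 days (inclusive of both endpoints).
456 = 7 × 65 + 1, so there are 65 full weeks plus 1 extra day.
Each full week contributes 2 weekend days (Sat, Sun): 65 × 2 = 130.
The 1 extra day is Fri — none qualify.
Total: 130 + 0 = 130.

130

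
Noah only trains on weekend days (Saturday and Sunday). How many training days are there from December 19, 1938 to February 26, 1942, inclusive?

332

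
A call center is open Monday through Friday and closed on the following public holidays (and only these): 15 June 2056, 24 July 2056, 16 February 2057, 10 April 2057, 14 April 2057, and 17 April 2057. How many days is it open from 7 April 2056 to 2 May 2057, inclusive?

7 April 2056 is a Friday.
From 7 April 2056 to 2 May 2057 is 391 days inclusive.
391 = 7 × 55 + 6, so there are 55 full weeks plus 6 extra days.
Each full week contributes 5 weekdays (Mon–Fri): 55 × 5 = 275.
The 6 extra days are Fri, Sat, Sun, Mon, Tue, Wed — 4 of them qualify.
Total: 275 + 4 = 279.
Holidays: 15 June 2056 (Thu); 24 July 2056 (Mon); 16 February 2057 (Fri); 10 April 2057 (Tue); 14 April 2057 (Sat); 17 April 2057 (Tue).
5 of the 6 holidays fall on weekdays; the rest are weekends and were already excluded.
Business days: 279 − 5 = 274.

274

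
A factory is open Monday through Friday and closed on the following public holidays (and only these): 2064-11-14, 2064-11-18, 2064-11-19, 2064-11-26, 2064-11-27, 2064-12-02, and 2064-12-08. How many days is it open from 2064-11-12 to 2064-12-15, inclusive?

2064-11-12 is a Wednesday.
That's 34 days from start to end, counting both.
34 = 7 × 4 + 6, so there are 4 full weeks plus 6 extra days.
Each full week contributes 5 weekdays (Mon–Fri): 4 × 5 = 20.
The 6 extra days are Wednesday, Thursday, Friday, Saturday, Sunday, Monday — 4 of them qualify.
Total: 20 + 4 = 24.
Holidays: 2064-11-14 (Fri); 2064-11-18 (Tue); 2064-11-19 (Wed); 2064-11-26 (Wed); 2064-11-27 (Thu); 2064-12-02 (Tue); 2064-12-08 (Mon).
All 7 holidays fall on weekdays, so subtract 7.
Business days: 24 − 7 = 17.

17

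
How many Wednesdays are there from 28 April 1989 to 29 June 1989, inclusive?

28 April 1989 is a Friday.
From 28 April 1989 to 29 June 1989 is 63 days inclusive.
63 = 7 × 9, so the span is exactly 9 full weeks.
Each full week contributes one Wednesday: 9 so far.

9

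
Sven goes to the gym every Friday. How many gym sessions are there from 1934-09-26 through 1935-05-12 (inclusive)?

33

1934-09-26 is a Wednesday.
That's 229 days from start to end, counting both.
229 = 7 × 32 + 5, so there are 32 full weeks plus 5 extra days.
Each full week contributes one Friday: 32 so far.
The 5 extra days are Wed, Thu, Fri, Sat, Sun — 1 of them qualifies.
Total: 32 + 1 = 33.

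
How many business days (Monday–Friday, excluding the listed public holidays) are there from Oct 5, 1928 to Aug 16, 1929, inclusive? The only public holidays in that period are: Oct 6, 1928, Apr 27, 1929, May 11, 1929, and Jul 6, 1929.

226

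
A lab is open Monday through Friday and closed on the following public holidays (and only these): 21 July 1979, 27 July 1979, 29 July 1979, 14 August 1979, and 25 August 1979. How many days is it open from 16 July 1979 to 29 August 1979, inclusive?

31 working days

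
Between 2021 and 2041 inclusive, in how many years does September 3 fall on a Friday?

Day of week of September 3 in each year:
2021: Fri ✓, 2022: Sat, 2023: Sun, 2024: Tue, 2025: Wed, 2026: Thu, 2027: Fri ✓, 2028: Sun, 2029: Mon, 2030: Tue, 2031: Wed, 2032: Fri ✓, 2033: Sat, 2034: Sun, 2035: Mon, 2036: Wed, 2037: Thu, 2038: Fri ✓, 2039: Sat, 2040: Mon, 2041: Tue
Fridays: 2021, 2027, 2032, 2038.

4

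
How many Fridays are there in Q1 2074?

2074-01-01 is a Monday.
From 2074-01-01 to 2074-03-31 is 90 days inclusive.
90 = 7 × 12 + 6, so there are 12 full weeks plus 6 extra days.
Each full week contributes one Friday: 12 so far.
The 6 extra days are Monday, Tuesday, Wednesday, Thursday, Friday, Saturday — 1 of them qualifies.
Total: 12 + 1 = 13.

13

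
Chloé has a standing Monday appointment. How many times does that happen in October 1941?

Oct 1, 1941 is a Wednesday.
That's 31 days from start to end, counting both.
31 = 7 × 4 + 3, so there are 4 full weeks plus 3 extra days.
Each full week contributes one Monday: 4 so far.
The 3 extra days are Wed, Thu, Fri — none qualify.
Total: 4 + 0 = 4.

4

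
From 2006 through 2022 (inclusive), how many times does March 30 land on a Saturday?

2

Day of week of March 30 in each year:
2006: Thu, 2007: Fri, 2008: Sun, 2009: Mon, 2010: Tue, 2011: Wed, 2012: Fri, 2013: Sat ✓, 2014: Sun, 2015: Mon, 2016: Wed, 2017: Thu, 2018: Fri, 2019: Sat ✓, 2020: Mon, 2021: Tue, 2022: Wed
Saturdays: 2013, 2019.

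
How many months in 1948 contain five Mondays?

4

A month has five Mondays exactly when Monday falls within its first (length − 28) days.
Jan: 31 days, starts Thu → 5 of Thu, Fri, Sat
Feb: 29 days, starts Sun → 5 of Sun
Mar: 31 days, starts Mon → 5 of Mon, Tue, Wed ✓
Apr: 30 days, starts Thu → 5 of Thu, Fri
May: 31 days, starts Sat → 5 of Sat, Sun, Mon ✓
Jun: 30 days, starts Tue → 5 of Tue, Wed
Jul: 31 days, starts Thu → 5 of Thu, Fri, Sat
Aug: 31 days, starts Sun → 5 of Sun, Mon, Tue ✓
Sep: 30 days, starts Wed → 5 of Wed, Thu
Oct: 31 days, starts Fri → 5 of Fri, Sat, Sun
Nov: 30 days, starts Mon → 5 of Mon, Tue ✓
Dec: 31 days, starts Wed → 5 of Wed, Thu, Fri
Months with five Mondays: Mar, May, Aug, Nov.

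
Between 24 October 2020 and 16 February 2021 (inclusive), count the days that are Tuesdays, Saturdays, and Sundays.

51

24 October 2020 is a Saturday.
The range spans 116 days (inclusive of both endpoints).
116 = 7 × 16 + 4, so there are 16 full weeks plus 4 extra days.
Each full week contributes 3 days from the set (Tue, Sat, Sun): 16 × 3 = 48.
The 4 extra days are Saturday, Sunday, Monday, Tuesday — 3 of them qualify.
Total: 48 + 3 = 51.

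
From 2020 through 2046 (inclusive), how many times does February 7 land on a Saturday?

Day of week of February 7 in each year:
2020: Fri, 2021: Sun, 2022: Mon, 2023: Tue, 2024: Wed, 2025: Fri, 2026: Sat ✓, 2027: Sun, 2028: Mon, 2029: Wed, 2030: Thu, 2031: Fri, 2032: Sat ✓, 2033: Mon, 2034: Tue, 2035: Wed, 2036: Thu, 2037: Sat ✓, 2038: Sun, 2039: Mon, 2040: Tue, 2041: Thu, 2042: Fri, 2043: Sat ✓, 2044: Sun, 2045: Tue, 2046: Wed
Saturdays: 2026, 2032, 2037, 2043.

4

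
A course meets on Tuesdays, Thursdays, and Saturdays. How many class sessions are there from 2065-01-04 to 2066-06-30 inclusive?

232

2065-01-04 is a Sunday.
That's 543 days from start to end, counting both.
543 = 7 × 77 + 4, so there are 77 full weeks plus 4 extra days.
Each full week contributes 3 days from the set (Tue, Thu, Sat): 77 × 3 = 231.
The 4 extra days are Sun, Mon, Tue, Wed — 1 of them qualifies.
Total: 231 + 1 = 232.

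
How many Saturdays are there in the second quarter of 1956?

13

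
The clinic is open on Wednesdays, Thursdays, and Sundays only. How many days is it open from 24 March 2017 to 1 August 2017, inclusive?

24 March 2017 is a Friday.
The range spans 131 days (inclusive of both endpoints).
131 = 7 × 18 + 5, so there are 18 full weeks plus 5 extra days.
Each full week contributes 3 days from the set (Wed, Thu, Sun): 18 × 3 = 54.
The 5 extra days are Fri, Sat, Sun, Mon, Tue — 1 of them qualifies.
Total: 54 + 1 = 55.

55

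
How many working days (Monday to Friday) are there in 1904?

January 1, 1904 is a Friday.
From January 1, 1904 to December 31, 1904 is 366 days inclusive.
366 = 7 × 52 + 2, so there are 52 full weeks plus 2 extra days.
Each full week contributes 5 weekdays (Mon–Fri): 52 × 5 = 260.
The 2 extra days are Fri, Sat — 1 of them qualifies.
Total: 260 + 1 = 261.

261 weekdays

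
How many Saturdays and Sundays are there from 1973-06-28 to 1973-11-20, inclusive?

42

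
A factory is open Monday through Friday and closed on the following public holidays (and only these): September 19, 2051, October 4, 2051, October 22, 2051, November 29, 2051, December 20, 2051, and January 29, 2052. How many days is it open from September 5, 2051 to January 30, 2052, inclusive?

September 5, 2051 is a Tuesday.
From September 5, 2051 to January 30, 2052 is 148 days inclusive.
148 = 7 × 21 + 1, so there are 21 full weeks plus 1 extra day.
Each full week contributes 5 weekdays (Mon–Fri): 21 × 5 = 105.
The 1 extra day is Tuesday — 1 of them qualifies.
Total: 105 + 1 = 106.
Holidays: September 19, 2051 (Tue); October 4, 2051 (Wed); October 22, 2051 (Sun); November 29, 2051 (Wed); December 20, 2051 (Wed); January 29, 2052 (Mon).
5 of the 6 holidays fall on weekdays; the rest are weekends and were already excluded.
Business days: 106 − 5 = 101.

101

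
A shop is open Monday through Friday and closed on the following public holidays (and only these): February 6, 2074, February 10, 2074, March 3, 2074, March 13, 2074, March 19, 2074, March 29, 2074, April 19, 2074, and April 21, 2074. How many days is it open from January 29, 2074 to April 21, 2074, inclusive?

55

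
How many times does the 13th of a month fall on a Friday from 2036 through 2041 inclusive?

11

Friday-the-13ths by year:
2036: Jun
2037: Feb, Mar, Nov
2038: Aug
2039: May
2040: Jan, Apr, Jul
2041: Sep, Dec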